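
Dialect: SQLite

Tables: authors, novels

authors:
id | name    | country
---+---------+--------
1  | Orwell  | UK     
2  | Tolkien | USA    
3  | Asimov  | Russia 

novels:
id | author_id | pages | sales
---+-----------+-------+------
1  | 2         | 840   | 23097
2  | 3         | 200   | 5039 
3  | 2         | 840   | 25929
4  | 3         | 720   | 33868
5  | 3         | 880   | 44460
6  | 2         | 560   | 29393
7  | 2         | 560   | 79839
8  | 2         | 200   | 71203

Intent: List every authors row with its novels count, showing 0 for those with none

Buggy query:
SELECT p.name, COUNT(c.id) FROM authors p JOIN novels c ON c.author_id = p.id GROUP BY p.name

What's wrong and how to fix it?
Bug: An inner join excludes parents with zero children

Fix: Switch to LEFT JOIN to retain unmatched parent rows

Corrected query:
SELECT p.name, COUNT(c.id) FROM authors p LEFT JOIN novels c ON c.author_id = p.id GROUP BY p.name

Result:
name    | COUNT(c.id)
--------+------------
Asimov  | 3          
Orwell  | 0          
Tolkien | 5          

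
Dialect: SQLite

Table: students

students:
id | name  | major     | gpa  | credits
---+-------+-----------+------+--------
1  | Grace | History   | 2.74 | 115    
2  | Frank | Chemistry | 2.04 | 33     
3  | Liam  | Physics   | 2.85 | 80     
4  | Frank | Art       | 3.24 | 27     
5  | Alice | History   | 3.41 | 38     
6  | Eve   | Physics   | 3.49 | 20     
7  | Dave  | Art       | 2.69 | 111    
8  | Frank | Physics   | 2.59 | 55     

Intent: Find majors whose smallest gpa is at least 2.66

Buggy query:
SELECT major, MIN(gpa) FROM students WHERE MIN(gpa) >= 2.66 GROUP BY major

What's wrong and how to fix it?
Bug: MIN() in WHERE is a misuse of aggregate

Fix: Replace WHERE with HAVING after the GROUP BY

Corrected query:
SELECT major, MIN(gpa) FROM students GROUP BY major HAVING MIN(gpa) >= 2.66

Result:
major   | MIN(gpa)
--------+---------
Art     | 2.69    
History | 2.74    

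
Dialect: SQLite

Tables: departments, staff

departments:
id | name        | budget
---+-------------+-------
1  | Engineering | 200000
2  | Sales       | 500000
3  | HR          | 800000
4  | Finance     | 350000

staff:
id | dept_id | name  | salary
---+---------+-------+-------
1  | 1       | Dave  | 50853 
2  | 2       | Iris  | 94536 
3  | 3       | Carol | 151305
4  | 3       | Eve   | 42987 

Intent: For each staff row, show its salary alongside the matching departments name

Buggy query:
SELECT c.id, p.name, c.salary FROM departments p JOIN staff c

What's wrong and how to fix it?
Bug: JOIN with no ON clause produces a cartesian product; every staff row pairs with every departments row

Fix: Specify the join condition linking the foreign key to the parent id

Corrected query:
SELECT c.id, p.name, c.salary FROM departments p JOIN staff c ON c.dept_id = p.id

Result:
id | name        | salary
---+-------------+-------
1  | Engineering | 50853 
2  | Sales       | 94536 
3  | HR          | 151305
4  | HR          | 42987 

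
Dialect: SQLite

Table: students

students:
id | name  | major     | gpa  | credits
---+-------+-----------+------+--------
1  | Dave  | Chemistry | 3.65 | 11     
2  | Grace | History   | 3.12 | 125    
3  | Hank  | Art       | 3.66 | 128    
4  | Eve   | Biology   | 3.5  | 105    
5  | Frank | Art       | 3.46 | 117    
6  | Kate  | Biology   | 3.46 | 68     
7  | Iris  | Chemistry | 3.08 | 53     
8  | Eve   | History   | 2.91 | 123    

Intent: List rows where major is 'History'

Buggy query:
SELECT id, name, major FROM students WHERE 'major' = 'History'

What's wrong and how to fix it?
Bug: 'major' in single quotes is a string literal, not the column; the comparison is literal-vs-literal and never true

Fix: Reference the column as major without single quotes

Corrected query:
SELECT id, name, major FROM students WHERE major = 'History'

Result:
id | name  | major  
---+-------+--------
2  | Grace | History
8  | Eve   | History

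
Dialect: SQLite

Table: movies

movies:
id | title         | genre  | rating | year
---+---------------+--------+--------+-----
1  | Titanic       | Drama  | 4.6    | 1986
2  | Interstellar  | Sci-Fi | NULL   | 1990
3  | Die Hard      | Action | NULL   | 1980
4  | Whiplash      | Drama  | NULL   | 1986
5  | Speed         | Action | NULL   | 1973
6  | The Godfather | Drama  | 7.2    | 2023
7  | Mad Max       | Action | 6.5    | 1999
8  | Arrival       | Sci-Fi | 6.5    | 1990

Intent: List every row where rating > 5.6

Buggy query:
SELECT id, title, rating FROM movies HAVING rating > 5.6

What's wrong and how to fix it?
Bug: This is a non-aggregate query (no GROUP BY, no aggregates), so in SQLite the HAVING clause is invalid here; a row-level condition belongs in WHERE

Fix: Use WHERE for row-level filtering

Corrected query:
SELECT id, title, rating FROM movies WHERE rating > 5.6

Result:
id | title         | rating
---+---------------+-------
6  | The Godfather | 7.2   
7  | Mad Max       | 6.5   
8  | Arrival       | 6.5   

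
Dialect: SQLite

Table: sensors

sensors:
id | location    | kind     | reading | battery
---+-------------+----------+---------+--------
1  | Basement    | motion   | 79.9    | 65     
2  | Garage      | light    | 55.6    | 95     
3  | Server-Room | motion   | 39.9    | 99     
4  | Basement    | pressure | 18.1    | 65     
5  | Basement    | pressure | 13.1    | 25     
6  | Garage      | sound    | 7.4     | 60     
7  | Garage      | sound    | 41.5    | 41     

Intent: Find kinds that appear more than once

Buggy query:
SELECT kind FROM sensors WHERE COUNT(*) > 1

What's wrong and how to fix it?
Bug: WHERE can't reference COUNT(*); aggregates are computed after WHERE

Fix: Group first, then use HAVING for the count condition

Corrected query:
SELECT kind FROM sensors GROUP BY kind HAVING COUNT(*) > 1

Result:
kind    
--------
motion  
pressure
sound   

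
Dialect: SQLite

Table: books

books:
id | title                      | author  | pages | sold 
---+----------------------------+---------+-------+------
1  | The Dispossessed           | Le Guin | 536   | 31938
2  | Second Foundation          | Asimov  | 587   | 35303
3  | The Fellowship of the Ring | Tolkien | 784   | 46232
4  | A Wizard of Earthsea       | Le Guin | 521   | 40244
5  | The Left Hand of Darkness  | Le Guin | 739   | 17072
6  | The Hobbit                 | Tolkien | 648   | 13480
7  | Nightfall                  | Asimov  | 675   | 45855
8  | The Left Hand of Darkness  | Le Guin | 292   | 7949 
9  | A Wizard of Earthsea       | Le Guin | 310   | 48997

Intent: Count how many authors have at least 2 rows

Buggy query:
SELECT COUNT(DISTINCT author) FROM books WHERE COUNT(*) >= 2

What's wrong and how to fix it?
Bug: WHERE filters individual rows, not groups, so a group-level COUNT is invalid there

Fix: Group first with HAVING COUNT(*) >= 2, then COUNT the resulting groups

Corrected query:
SELECT COUNT(*) FROM (SELECT author FROM books GROUP BY author HAVING COUNT(*) >= 2)

Result:
COUNT(*)
--------
3       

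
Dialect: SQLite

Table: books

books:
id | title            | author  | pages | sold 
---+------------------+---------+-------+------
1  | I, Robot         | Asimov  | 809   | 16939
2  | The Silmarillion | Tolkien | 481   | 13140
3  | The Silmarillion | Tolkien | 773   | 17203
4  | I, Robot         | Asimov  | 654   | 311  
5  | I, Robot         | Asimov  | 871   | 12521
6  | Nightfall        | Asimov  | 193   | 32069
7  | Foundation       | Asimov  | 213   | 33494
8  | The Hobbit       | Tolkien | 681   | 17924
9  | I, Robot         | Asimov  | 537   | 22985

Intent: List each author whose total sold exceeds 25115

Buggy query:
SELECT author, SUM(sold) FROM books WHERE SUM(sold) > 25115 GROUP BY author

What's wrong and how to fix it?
Bug: SUM(sold) is an aggregate, but WHERE filters rows before aggregation

Fix: Move the aggregate condition to a HAVING clause

Corrected query:
SELECT author, SUM(sold) FROM books GROUP BY author HAVING SUM(sold) > 25115

Result:
author  | SUM(sold)
--------+----------
Asimov  | 118319   
Tolkien | 48267    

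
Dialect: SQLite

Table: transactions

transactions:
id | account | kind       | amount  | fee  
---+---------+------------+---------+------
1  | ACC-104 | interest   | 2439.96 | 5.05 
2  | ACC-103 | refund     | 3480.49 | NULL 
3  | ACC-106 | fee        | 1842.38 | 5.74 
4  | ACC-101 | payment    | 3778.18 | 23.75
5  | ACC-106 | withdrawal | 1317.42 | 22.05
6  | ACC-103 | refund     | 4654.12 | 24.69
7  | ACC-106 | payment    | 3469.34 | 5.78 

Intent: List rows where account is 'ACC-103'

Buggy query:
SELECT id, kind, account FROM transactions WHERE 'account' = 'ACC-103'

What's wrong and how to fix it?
Bug: 'account' in single quotes is a string literal, not the column; the comparison is literal-vs-literal and never true

Fix: Remove the quotes around the column name (or use double quotes for an identifier)

Corrected query:
SELECT id, kind, account FROM transactions WHERE account = 'ACC-103'

Result:
id | kind   | account
---+--------+--------
2  | refund | ACC-103
6  | refund | ACC-103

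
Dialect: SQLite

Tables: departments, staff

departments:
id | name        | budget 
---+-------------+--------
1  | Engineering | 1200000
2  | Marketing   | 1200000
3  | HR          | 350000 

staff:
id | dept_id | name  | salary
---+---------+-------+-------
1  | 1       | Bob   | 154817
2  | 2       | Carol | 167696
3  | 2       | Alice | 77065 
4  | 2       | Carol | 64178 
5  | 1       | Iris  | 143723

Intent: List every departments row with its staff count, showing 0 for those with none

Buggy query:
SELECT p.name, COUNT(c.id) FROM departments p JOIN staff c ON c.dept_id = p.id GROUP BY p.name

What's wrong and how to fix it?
Bug: INNER JOIN drops departments rows that have no matching staff rows

Fix: Use LEFT JOIN so parents without children still appear (COUNT(c.id) gives 0)

Corrected query:
SELECT p.name, COUNT(c.id) FROM departments p LEFT JOIN staff c ON c.dept_id = p.id GROUP BY p.name

Result:
name        | COUNT(c.id)
------------+------------
Engineering | 2          
HR          | 0          
Marketing   | 3          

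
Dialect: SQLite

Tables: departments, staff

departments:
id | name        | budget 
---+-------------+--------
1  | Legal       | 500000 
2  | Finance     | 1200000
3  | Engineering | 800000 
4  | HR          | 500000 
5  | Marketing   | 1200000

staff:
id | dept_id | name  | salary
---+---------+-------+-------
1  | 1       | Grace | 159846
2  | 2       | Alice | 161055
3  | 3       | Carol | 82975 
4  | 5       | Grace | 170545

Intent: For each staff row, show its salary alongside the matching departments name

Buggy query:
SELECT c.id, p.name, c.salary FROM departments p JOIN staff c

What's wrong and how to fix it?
Bug: Missing join condition: each staff row is matched to all departments rows instead of just its own

Fix: Specify the join condition linking the foreign key to the parent id

Corrected query:
SELECT c.id, p.name, c.salary FROM departments p JOIN staff c ON c.dept_id = p.id

Result:
id | name        | salary
---+-------------+-------
1  | Legal       | 159846
2  | Finance     | 161055
3  | Engineering | 82975 
4  | Marketing   | 170545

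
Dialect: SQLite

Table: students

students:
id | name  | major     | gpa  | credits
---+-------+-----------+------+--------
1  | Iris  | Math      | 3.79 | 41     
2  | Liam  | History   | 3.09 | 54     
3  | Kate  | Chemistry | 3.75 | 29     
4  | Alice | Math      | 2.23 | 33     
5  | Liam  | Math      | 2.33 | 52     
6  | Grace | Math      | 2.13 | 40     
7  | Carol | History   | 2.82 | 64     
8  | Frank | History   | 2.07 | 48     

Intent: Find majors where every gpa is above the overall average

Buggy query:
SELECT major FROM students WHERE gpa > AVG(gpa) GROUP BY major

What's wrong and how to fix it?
Bug: AVG() is an aggregate; it can't sit directly in WHERE

Fix: Use a subquery for AVG and a HAVING MIN(...) filter so the condition holds for every row in the group

Corrected query:
SELECT major FROM students GROUP BY major HAVING MIN(gpa) > (SELECT AVG(gpa) FROM students)

Result:
major    
---------
Chemistry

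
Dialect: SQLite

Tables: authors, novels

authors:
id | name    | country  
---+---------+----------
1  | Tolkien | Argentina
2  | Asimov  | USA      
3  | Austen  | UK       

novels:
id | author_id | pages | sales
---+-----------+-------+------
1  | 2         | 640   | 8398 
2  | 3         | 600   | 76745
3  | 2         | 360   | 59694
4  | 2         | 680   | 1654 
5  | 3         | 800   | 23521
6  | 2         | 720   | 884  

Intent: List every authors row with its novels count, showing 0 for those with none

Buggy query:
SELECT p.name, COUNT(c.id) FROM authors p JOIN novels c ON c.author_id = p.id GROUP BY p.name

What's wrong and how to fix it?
Bug: An inner join excludes parents with zero children

Fix: Switch to LEFT JOIN to retain unmatched parent rows

Corrected query:
SELECT p.name, COUNT(c.id) FROM authors p LEFT JOIN novels c ON c.author_id = p.id GROUP BY p.name

Result:
name    | COUNT(c.id)
--------+------------
Asimov  | 4          
Austen  | 2          
Tolkien | 0          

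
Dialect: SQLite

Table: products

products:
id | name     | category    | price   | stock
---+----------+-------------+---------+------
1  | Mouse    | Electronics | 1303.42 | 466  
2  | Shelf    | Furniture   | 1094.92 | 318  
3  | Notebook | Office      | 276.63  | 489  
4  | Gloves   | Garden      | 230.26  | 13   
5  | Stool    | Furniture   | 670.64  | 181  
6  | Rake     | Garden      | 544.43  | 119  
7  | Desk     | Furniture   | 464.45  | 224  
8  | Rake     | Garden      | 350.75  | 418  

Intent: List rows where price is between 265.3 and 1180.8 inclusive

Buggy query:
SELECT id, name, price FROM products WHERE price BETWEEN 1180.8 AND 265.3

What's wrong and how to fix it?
Bug: BETWEEN expects the lower bound first; with 1180.8 AND 265.3 the range is empty

Fix: Swap the bounds so the smaller value comes first

Corrected query:
SELECT id, name, price FROM products WHERE price BETWEEN 265.3 AND 1180.8

Result:
id | name     | price  
---+----------+--------
2  | Shelf    | 1094.92
3  | Notebook | 276.63 
5  | Stool    | 670.64 
6  | Rake     | 544.43 
7  | Desk     | 464.45 
8  | Rake     | 350.75 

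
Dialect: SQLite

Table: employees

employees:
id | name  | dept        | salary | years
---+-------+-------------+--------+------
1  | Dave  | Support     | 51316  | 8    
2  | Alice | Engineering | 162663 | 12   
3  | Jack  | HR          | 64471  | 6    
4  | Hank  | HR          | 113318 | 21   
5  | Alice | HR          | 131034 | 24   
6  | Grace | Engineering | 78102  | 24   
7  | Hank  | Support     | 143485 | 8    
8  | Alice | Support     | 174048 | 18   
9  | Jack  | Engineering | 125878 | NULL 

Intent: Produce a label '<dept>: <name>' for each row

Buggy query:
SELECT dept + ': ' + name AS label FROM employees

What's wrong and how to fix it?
Bug: '+' is numeric addition; on text columns SQLite converts them to 0 instead of concatenating

Fix: Replace + with || to concatenate text

Corrected query:
SELECT dept || ': ' || name AS label FROM employees

Result:
label             
------------------
Support: Dave     
Engineering: Alice
HR: Jack          
HR: Hank          
HR: Alice         
Engineering: Grace
Support: Hank     
Support: Alice    
Engineering: Jack 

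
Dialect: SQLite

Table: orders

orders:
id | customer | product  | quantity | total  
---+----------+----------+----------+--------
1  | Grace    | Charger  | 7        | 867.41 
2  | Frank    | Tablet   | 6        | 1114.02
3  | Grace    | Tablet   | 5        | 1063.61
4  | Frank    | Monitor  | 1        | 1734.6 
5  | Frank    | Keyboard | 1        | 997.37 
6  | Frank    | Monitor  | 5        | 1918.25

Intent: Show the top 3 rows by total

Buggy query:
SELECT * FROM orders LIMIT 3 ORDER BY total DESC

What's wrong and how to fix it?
Bug: ORDER BY cannot follow LIMIT; LIMIT is the final clause

Fix: Swap the clauses: ORDER BY first, then LIMIT

Corrected query:
SELECT * FROM orders ORDER BY total DESC LIMIT 3

Result:
id | customer | product | quantity | total  
---+----------+---------+----------+--------
6  | Frank    | Monitor | 5        | 1918.25
4  | Frank    | Monitor | 1        | 1734.6 
2  | Frank    | Tablet  | 6        | 1114.02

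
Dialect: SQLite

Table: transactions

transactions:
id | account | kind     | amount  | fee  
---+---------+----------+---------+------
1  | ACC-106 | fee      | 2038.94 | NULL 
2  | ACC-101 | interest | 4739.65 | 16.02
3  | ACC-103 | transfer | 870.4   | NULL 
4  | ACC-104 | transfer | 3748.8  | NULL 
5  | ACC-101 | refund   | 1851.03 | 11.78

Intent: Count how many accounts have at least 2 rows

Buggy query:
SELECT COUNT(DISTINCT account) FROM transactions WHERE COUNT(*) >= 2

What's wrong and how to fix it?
Bug: COUNT(*) cannot appear in WHERE; the per-group count doesn't exist yet

Fix: Use a subquery that GROUPs and filters with HAVING, then count its rows

Corrected query:
SELECT COUNT(*) FROM (SELECT account FROM transactions GROUP BY account HAVING COUNT(*) >= 2)

Result:
COUNT(*)
--------
1       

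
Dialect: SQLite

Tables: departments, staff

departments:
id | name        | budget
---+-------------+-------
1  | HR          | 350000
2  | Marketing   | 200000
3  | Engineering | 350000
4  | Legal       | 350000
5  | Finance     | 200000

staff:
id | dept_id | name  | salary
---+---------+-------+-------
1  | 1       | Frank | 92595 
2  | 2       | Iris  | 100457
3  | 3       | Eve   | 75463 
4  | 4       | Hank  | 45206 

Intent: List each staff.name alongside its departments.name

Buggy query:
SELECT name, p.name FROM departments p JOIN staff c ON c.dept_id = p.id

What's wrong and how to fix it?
Bug: 'name' exists in both joined tables, so the database can't tell which one is meant

Fix: Prefix ambiguous columns with the table alias

Corrected query:
SELECT c.name, p.name FROM departments p JOIN staff c ON c.dept_id = p.id

Result:
name  | name       
------+------------
Frank | HR         
Iris  | Marketing  
Eve   | Engineering
Hank  | Legal      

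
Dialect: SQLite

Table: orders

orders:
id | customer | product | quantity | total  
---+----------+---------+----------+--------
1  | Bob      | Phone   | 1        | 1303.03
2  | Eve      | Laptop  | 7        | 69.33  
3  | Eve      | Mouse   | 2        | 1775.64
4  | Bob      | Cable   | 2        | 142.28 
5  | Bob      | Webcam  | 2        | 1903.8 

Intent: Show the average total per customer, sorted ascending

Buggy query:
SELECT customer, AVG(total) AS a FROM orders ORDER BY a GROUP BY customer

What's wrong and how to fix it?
Bug: GROUP BY must precede ORDER BY

Fix: Move ORDER BY to the end, after GROUP BY

Corrected query:
SELECT customer, AVG(total) AS a FROM orders GROUP BY customer ORDER BY a

Result:
customer | a      
---------+--------
Eve      | 922.485
Bob      | 1116.37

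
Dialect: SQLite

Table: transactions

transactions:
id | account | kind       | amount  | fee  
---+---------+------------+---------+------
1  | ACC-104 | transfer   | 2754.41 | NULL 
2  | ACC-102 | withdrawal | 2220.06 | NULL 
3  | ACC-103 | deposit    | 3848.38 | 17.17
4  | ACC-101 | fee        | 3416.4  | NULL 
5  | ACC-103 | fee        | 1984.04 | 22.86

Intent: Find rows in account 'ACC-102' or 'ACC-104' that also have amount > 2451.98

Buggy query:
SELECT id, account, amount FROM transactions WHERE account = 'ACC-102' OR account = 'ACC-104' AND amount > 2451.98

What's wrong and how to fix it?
Bug: AND binds tighter than OR, so this parses as account = 'ACC-102' OR (account = 'ACC-104' AND amount > 2451.98)

Fix: Add parentheses around the OR so the AND applies to both alternatives

Corrected query:
SELECT id, account, amount FROM transactions WHERE (account = 'ACC-102' OR account = 'ACC-104') AND amount > 2451.98

Result:
id | account | amount 
---+---------+--------
1  | ACC-104 | 2754.41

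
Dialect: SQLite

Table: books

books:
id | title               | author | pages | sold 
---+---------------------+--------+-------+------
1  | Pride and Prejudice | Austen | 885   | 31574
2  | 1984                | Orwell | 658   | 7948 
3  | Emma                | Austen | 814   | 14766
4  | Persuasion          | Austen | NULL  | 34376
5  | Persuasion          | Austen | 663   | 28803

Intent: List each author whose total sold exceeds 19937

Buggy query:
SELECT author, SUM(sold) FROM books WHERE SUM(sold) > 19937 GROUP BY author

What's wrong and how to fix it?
Bug: SUM(sold) is an aggregate, but WHERE filters rows before aggregation

Fix: Move the aggregate condition to a HAVING clause

Corrected query:
SELECT author, SUM(sold) FROM books GROUP BY author HAVING SUM(sold) > 19937

Result:
author | SUM(sold)
-------+----------
Austen | 109519   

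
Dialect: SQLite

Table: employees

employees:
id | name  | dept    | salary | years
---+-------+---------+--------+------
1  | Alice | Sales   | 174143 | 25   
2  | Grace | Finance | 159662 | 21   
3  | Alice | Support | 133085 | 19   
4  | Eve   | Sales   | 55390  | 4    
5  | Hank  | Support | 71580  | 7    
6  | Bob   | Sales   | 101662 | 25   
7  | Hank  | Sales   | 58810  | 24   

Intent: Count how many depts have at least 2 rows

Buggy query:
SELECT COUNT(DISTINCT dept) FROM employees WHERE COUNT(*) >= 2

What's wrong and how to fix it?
Bug: WHERE filters individual rows, not groups, so a group-level COUNT is invalid there

Fix: Group first with HAVING COUNT(*) >= 2, then COUNT the resulting groups

Corrected query:
SELECT COUNT(*) FROM (SELECT dept FROM employees GROUP BY dept HAVING COUNT(*) >= 2)

Result:
COUNT(*)
--------
2       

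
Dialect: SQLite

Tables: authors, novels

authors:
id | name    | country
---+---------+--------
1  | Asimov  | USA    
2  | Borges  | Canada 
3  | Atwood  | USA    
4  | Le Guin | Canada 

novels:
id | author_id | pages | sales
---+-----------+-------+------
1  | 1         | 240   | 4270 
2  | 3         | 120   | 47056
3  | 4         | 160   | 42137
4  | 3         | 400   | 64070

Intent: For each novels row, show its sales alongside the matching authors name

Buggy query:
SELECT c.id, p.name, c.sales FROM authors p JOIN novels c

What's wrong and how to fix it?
Bug: JOIN with no ON clause produces a cartesian product; every novels row pairs with every authors row

Fix: Specify the join condition linking the foreign key to the parent id

Corrected query:
SELECT c.id, p.name, c.sales FROM authors p JOIN novels c ON c.author_id = p.id

Result:
id | name    | sales
---+---------+------
1  | Asimov  | 4270 
2  | Atwood  | 47056
3  | Le Guin | 42137
4  | Atwood  | 64070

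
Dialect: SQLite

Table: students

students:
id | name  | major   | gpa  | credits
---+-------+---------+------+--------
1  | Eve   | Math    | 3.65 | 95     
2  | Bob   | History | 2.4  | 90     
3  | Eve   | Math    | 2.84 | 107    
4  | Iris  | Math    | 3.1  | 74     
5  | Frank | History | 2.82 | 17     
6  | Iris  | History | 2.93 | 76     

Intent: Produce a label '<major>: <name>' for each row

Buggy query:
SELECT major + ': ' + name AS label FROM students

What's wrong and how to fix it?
Bug: '+' is numeric addition; on text columns SQLite converts them to 0 instead of concatenating

Fix: Use the || operator for string concatenation

Corrected query:
SELECT major || ': ' || name AS label FROM students

Result:
label         
--------------
Math: Eve     
History: Bob  
Math: Eve     
Math: Iris    
History: Frank
History: Iris 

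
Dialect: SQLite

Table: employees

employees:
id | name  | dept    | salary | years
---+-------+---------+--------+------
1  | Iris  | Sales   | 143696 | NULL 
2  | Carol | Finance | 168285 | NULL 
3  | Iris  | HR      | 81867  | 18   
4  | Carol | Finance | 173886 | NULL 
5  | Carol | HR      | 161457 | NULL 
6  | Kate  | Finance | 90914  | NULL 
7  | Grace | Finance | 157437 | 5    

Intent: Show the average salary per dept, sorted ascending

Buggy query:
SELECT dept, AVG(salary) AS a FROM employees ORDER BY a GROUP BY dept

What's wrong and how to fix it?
Bug: ORDER BY appears before GROUP BY; SQL clause order requires GROUP BY first

Fix: Reorder: SELECT … FROM … GROUP BY … ORDER BY …

Corrected query:
SELECT dept, AVG(salary) AS a FROM employees GROUP BY dept ORDER BY a

Result:
dept    | a       
--------+---------
HR      | 121662  
Sales   | 143696  
Finance | 147630.5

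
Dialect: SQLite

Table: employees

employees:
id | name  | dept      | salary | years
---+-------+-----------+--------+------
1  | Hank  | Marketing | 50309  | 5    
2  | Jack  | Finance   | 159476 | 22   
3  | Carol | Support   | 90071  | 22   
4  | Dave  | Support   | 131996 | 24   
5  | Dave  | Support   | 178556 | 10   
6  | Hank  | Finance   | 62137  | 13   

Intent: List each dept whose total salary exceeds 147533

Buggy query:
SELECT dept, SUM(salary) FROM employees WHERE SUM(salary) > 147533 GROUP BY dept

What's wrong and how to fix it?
Bug: SUM(salary) is an aggregate, but WHERE filters rows before aggregation

Fix: Move the aggregate condition to a HAVING clause

Corrected query:
SELECT dept, SUM(salary) FROM employees GROUP BY dept HAVING SUM(salary) > 147533

Result:
dept    | SUM(salary)
--------+------------
Finance | 221613     
Support | 400623     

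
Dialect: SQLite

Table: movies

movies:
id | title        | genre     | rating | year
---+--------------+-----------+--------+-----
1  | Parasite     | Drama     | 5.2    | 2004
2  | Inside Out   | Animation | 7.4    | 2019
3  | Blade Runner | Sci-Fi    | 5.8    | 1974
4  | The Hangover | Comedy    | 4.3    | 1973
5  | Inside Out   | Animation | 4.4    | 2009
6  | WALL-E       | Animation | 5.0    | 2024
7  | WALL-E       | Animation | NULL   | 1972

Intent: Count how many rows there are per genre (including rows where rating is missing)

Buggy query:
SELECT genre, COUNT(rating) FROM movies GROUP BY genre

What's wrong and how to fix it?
Bug: COUNT(rating) skips NULLs, so groups with missing rating are undercounted

Fix: Replace COUNT(rating) with COUNT(*)

Corrected query:
SELECT genre, COUNT(*) FROM movies GROUP BY genre

Result:
genre     | COUNT(*)
----------+---------
Animation | 4       
Comedy    | 1       
Drama     | 1       
Sci-Fi    | 1       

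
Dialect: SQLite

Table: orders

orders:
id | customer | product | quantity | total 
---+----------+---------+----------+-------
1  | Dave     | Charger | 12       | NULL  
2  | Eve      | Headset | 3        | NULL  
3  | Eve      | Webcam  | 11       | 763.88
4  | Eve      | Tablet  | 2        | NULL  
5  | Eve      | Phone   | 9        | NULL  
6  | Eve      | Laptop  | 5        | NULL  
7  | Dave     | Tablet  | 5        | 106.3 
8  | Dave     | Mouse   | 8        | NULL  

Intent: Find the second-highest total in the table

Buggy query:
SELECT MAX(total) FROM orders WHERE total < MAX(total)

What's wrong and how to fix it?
Bug: The inner MAX is an aggregate inside WHERE, which is not allowed

Fix: Compute the overall MAX in a subquery, then take MAX of rows below it

Corrected query:
SELECT MAX(total) FROM orders WHERE total < (SELECT MAX(total) FROM orders)

Result:
MAX(total)
----------
106.3     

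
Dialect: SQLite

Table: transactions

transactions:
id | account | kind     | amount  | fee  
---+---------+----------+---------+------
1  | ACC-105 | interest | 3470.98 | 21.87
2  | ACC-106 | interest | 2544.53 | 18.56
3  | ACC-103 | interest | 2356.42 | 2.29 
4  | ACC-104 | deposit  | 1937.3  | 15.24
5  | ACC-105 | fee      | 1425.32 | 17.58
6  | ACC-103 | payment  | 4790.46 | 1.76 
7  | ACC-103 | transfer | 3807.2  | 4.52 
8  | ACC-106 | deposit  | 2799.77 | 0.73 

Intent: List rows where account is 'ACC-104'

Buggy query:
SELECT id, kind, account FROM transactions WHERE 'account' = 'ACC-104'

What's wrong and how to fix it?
Bug: Single quotes denote string literals in SQL; the column name is being compared as a constant string

Fix: Reference the column as account without single quotes

Corrected query:
SELECT id, kind, account FROM transactions WHERE account = 'ACC-104'

Result:
id | kind    | account
---+---------+--------
4  | deposit | ACC-104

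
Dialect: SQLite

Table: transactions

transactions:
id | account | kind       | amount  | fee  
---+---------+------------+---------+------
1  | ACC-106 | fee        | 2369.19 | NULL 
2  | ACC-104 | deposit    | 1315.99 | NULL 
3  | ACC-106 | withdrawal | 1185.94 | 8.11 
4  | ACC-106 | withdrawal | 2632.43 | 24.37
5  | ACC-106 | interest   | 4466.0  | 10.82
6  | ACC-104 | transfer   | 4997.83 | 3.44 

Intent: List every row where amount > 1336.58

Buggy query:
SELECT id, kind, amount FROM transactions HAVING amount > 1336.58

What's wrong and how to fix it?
Bug: This is a non-aggregate query (no GROUP BY, no aggregates), so in SQLite the HAVING clause is invalid here; a row-level condition belongs in WHERE

Fix: Replace HAVING with WHERE since the condition applies to individual rows

Corrected query:
SELECT id, kind, amount FROM transactions WHERE amount > 1336.58

Result:
id | kind       | amount 
---+------------+--------
1  | fee        | 2369.19
4  | withdrawal | 2632.43
5  | interest   | 4466   
6  | transfer   | 4997.83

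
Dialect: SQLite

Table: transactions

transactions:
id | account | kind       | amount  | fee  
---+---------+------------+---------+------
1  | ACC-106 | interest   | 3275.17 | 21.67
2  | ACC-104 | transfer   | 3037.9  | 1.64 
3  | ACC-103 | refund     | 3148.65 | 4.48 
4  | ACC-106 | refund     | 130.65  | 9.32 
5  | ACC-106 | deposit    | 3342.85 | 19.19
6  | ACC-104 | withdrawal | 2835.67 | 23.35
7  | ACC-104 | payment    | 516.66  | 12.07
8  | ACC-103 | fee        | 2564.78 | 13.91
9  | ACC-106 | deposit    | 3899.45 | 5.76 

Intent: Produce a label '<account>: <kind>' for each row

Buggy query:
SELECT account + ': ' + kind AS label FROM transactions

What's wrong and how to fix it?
Bug: '+' is numeric addition; on text columns SQLite converts them to 0 instead of concatenating

Fix: Replace + with || to concatenate text

Corrected query:
SELECT account || ': ' || kind AS label FROM transactions

Result:
label              
-------------------
ACC-106: interest  
ACC-104: transfer  
ACC-103: refund    
ACC-106: refund    
ACC-106: deposit   
ACC-104: withdrawal
ACC-104: payment   
ACC-103: fee       
ACC-106: deposit   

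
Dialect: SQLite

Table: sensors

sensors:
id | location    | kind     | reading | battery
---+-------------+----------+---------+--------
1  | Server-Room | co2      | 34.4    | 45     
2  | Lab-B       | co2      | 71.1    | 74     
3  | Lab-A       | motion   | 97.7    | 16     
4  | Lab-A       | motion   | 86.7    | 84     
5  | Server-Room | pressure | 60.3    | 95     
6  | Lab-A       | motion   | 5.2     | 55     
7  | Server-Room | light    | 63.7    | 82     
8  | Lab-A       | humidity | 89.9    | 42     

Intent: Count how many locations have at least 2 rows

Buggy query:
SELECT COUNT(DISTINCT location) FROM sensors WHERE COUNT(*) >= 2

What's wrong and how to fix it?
Bug: WHERE filters individual rows, not groups, so a group-level COUNT is invalid there

Fix: Group first with HAVING COUNT(*) >= 2, then COUNT the resulting groups

Corrected query:
SELECT COUNT(*) FROM (SELECT location FROM sensors GROUP BY location HAVING COUNT(*) >= 2)

Result:
COUNT(*)
--------
2       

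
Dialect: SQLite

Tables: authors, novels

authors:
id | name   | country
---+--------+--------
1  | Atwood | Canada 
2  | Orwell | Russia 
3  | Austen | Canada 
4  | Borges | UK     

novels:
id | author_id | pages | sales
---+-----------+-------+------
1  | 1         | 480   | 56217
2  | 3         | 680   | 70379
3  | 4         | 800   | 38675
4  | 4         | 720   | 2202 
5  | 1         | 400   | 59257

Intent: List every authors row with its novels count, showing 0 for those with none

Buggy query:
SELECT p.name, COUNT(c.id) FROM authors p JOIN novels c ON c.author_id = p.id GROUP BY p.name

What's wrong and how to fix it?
Bug: An inner join excludes parents with zero children

Fix: Switch to LEFT JOIN to retain unmatched parent rows

Corrected query:
SELECT p.name, COUNT(c.id) FROM authors p LEFT JOIN novels c ON c.author_id = p.id GROUP BY p.name

Result:
name   | COUNT(c.id)
-------+------------
Atwood | 2          
Austen | 1          
Borges | 2          
Orwell | 0          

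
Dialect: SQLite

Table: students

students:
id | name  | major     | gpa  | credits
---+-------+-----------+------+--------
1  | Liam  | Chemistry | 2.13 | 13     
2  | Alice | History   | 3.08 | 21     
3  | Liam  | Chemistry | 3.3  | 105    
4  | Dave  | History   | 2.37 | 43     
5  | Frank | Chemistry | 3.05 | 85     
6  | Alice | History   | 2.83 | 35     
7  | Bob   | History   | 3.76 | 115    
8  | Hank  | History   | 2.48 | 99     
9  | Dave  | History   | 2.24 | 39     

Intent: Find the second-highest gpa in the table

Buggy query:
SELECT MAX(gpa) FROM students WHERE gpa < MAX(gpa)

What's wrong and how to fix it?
Bug: MAX(gpa) on the right of the comparison is an aggregate-in-WHERE error

Fix: Put the inner MAX in a scalar subquery

Corrected query:
SELECT MAX(gpa) FROM students WHERE gpa < (SELECT MAX(gpa) FROM students)

Result:
MAX(gpa)
--------
3.3     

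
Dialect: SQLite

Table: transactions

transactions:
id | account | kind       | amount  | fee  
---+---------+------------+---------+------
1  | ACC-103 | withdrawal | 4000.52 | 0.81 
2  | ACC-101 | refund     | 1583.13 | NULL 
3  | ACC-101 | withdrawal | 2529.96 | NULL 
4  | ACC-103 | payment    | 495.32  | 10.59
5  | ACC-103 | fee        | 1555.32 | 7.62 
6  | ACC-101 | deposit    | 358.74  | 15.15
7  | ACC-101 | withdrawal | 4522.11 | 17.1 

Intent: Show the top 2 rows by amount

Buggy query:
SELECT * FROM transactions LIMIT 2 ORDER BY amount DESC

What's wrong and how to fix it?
Bug: ORDER BY cannot follow LIMIT; LIMIT is the final clause

Fix: Swap the clauses: ORDER BY first, then LIMIT

Corrected query:
SELECT * FROM transactions ORDER BY amount DESC LIMIT 2

Result:
id | account | kind       | amount  | fee 
---+---------+------------+---------+-----
7  | ACC-101 | withdrawal | 4522.11 | 17.1
1  | ACC-103 | withdrawal | 4000.52 | 0.81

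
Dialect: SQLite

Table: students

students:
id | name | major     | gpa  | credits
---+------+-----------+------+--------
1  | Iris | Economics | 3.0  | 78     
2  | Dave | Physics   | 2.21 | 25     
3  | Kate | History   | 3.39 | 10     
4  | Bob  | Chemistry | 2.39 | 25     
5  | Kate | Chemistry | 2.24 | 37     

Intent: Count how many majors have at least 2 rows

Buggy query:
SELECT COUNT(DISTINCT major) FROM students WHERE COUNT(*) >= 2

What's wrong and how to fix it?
Bug: COUNT(*) cannot appear in WHERE; the per-group count doesn't exist yet

Fix: Group first with HAVING COUNT(*) >= 2, then COUNT the resulting groups

Corrected query:
SELECT COUNT(*) FROM (SELECT major FROM students GROUP BY major HAVING COUNT(*) >= 2)

Result:
COUNT(*)
--------
1       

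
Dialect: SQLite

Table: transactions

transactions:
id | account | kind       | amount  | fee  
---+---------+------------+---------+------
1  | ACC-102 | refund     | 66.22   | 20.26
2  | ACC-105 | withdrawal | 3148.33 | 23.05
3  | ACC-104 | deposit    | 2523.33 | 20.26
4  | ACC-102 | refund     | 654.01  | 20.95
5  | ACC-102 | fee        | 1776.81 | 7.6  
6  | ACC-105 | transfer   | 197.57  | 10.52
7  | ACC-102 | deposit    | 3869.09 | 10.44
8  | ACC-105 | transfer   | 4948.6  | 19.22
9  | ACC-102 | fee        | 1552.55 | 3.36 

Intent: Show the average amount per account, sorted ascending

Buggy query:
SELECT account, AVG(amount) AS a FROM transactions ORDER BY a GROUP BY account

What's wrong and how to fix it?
Bug: GROUP BY must precede ORDER BY

Fix: Reorder: SELECT … FROM … GROUP BY … ORDER BY …

Corrected query:
SELECT account, AVG(amount) AS a FROM transactions GROUP BY account ORDER BY a

Result:
account | a          
--------+------------
ACC-102 | 1583.736   
ACC-104 | 2523.33    
ACC-105 | 2764.833333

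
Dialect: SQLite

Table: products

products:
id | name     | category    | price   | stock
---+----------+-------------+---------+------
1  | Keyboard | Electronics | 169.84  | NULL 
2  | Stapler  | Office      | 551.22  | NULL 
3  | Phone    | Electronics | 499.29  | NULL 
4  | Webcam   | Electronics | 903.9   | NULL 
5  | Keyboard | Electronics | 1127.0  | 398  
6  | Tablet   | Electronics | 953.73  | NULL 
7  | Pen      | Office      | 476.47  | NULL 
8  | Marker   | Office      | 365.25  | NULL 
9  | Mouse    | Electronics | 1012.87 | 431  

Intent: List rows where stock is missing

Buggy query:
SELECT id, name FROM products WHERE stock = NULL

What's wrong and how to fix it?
Bug: Comparing to NULL with '=' never matches; NULL = NULL is unknown, not true

Fix: Replace '= NULL' with 'IS NULL'

Corrected query:
SELECT id, name FROM products WHERE stock IS NULL

Result:
id | name    
---+---------
1  | Keyboard
2  | Stapler 
3  | Phone   
4  | Webcam  
6  | Tablet  
7  | Pen     
8  | Marker  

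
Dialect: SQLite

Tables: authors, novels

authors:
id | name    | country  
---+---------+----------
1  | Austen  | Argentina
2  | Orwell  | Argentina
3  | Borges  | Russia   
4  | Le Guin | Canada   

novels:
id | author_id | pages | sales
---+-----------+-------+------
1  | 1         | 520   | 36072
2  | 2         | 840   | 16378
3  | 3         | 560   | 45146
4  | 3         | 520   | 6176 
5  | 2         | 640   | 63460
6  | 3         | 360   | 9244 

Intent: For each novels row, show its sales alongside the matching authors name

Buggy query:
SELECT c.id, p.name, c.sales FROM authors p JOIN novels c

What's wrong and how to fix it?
Bug: Missing join condition: each novels row is matched to all authors rows instead of just its own

Fix: Specify the join condition linking the foreign key to the parent id

Corrected query:
SELECT c.id, p.name, c.sales FROM authors p JOIN novels c ON c.author_id = p.id

Result:
id | name   | sales
---+--------+------
1  | Austen | 36072
2  | Orwell | 16378
3  | Borges | 45146
4  | Borges | 6176 
5  | Orwell | 63460
6  | Borges | 9244 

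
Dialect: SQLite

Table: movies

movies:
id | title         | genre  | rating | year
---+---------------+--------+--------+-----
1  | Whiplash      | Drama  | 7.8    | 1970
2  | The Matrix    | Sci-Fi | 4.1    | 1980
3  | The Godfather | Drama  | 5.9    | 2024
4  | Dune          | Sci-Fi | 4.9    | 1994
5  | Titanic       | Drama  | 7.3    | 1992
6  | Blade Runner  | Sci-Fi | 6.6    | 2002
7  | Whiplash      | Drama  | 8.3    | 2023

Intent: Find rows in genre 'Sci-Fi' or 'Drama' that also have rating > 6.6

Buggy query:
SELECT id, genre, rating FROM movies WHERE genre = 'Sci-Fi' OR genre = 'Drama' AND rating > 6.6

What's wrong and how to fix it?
Bug: Without parentheses, AND is evaluated before OR, so the rating filter only applies to the 'Drama' branch

Fix: Add parentheses around the OR so the AND applies to both alternatives

Corrected query:
SELECT id, genre, rating FROM movies WHERE (genre = 'Sci-Fi' OR genre = 'Drama') AND rating > 6.6

Result:
id | genre | rating
---+-------+-------
1  | Drama | 7.8   
5  | Drama | 7.3   
7  | Drama | 8.3   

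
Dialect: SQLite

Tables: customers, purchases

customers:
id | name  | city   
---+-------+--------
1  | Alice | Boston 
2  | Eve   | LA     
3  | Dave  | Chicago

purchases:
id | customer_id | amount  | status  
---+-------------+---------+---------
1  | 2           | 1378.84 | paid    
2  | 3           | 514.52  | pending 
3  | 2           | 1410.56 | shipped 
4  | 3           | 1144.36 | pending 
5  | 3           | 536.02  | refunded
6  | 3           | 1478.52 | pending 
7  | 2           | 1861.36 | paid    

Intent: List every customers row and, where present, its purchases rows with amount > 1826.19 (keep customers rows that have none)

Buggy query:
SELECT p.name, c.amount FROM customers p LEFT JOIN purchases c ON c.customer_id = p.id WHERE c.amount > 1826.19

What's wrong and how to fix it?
Bug: Filtering c.amount in WHERE discards the NULL rows produced by LEFT JOIN, turning it into an inner join

Fix: Put 'c.amount > 1826.19' in the JOIN's ON clause instead of WHERE

Corrected query:
SELECT p.name, c.amount FROM customers p LEFT JOIN purchases c ON c.customer_id = p.id AND c.amount > 1826.19

Result:
name  | amount 
------+--------
Alice | NULL   
Eve   | 1861.36
Dave  | NULL   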